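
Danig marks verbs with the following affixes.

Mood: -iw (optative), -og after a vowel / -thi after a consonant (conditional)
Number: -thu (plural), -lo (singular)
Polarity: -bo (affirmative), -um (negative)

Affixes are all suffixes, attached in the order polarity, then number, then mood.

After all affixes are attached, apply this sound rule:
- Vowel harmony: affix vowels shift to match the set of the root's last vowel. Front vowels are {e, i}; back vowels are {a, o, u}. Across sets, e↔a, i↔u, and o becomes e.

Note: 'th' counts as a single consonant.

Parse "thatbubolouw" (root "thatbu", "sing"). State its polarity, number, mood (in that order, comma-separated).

Segment: thatbu-bo-lo-iw.
polarity: -bo → affirmative.
number: -lo → singular.
mood: -iw → optative.

affirmative, singular, optative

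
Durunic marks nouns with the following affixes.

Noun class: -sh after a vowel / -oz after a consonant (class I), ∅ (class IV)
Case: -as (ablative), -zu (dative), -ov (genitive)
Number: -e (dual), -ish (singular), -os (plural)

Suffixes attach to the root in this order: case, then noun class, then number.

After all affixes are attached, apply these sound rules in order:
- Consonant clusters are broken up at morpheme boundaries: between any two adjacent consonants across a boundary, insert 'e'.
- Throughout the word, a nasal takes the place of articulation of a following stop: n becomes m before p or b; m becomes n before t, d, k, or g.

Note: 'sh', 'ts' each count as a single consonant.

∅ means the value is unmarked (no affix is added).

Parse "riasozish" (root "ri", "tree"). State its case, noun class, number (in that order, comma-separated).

Segment: ri-as-oz-ish.
case: -as → ablative.
noun class: -sh/oz → class I.
number: -ish → singular.

ablative, class I, singular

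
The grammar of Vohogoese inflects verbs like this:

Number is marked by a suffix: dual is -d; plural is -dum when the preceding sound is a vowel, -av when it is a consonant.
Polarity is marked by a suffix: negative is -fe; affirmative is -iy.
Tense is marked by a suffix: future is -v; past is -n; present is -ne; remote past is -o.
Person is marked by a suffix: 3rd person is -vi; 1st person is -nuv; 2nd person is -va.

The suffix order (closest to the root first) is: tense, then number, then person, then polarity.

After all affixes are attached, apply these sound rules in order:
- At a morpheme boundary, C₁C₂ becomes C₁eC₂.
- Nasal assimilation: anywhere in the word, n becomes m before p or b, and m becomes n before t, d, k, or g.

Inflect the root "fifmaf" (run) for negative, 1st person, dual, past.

Attach tense past -n → fifmafn.
Attach number dual -d → fifmafnd.
Attach person 1st person -nuv → fifmafndnuv.
Attach polarity negative -fe → fifmafndnuvfe.
Apply epenthesis: fifmafndnuvfe → fifmafenedenuvefe.
Nasal assimilation: no change.

fifmafenedenuvefe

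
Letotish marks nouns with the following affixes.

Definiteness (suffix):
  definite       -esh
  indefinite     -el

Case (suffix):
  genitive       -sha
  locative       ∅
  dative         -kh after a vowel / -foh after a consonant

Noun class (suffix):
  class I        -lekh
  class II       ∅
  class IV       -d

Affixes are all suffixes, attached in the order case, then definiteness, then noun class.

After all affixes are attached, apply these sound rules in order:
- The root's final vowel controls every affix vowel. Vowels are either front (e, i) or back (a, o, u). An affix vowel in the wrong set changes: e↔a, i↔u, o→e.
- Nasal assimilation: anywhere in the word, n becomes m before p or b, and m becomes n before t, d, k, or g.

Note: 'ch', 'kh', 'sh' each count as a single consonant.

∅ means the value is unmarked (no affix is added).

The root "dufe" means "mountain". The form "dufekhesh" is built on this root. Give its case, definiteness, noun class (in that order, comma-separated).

Segment: dufe-kh-esh.
case: -kh/foh → dative.
definiteness: -esh → definite.
noun class: ∅ → class II.

dative, definite, class II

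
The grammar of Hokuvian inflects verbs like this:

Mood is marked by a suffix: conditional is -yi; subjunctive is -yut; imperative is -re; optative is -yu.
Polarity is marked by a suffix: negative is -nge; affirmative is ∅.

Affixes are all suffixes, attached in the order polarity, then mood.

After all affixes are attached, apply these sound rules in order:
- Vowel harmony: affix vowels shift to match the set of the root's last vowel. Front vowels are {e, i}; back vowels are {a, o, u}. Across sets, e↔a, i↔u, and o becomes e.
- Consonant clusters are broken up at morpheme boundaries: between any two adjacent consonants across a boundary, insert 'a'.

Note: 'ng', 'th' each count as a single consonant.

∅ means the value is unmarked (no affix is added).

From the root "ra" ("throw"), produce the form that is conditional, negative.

Attach polarity negative -nge → range.
Attach mood conditional -yi → rangeyi.
Apply vowel harmony: rangeyi → rangayu.
Epenthesis: no change.

rangayu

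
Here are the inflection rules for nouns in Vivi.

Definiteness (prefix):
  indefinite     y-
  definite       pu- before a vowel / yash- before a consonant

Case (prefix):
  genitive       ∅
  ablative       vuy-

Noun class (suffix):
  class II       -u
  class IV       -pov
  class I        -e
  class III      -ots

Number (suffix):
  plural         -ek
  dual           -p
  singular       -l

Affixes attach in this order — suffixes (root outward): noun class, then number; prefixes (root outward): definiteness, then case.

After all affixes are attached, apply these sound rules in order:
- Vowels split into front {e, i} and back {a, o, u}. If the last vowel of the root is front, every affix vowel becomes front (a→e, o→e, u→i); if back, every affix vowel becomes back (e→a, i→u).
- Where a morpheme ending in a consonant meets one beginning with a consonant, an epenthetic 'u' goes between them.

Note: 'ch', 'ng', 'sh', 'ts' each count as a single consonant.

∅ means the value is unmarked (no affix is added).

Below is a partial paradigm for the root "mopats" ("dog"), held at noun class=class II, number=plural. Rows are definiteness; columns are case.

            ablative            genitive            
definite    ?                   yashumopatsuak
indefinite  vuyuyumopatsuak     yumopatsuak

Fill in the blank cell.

Attach noun class class II -u → mopatsu.
Attach definiteness definite yash- (before consonant 'm') → yashmopatsu.
Attach case ablative vuy- → vuyyashmopatsu.
Attach number plural -ek → vuyyashmopatsuek.
Apply vowel harmony: vuyyashmopatsuek → vuyyashmopatsuak.
Apply epenthesis: vuyyashmopatsuak → vuyuyashumopatsuak.

vuyuyashumopatsuak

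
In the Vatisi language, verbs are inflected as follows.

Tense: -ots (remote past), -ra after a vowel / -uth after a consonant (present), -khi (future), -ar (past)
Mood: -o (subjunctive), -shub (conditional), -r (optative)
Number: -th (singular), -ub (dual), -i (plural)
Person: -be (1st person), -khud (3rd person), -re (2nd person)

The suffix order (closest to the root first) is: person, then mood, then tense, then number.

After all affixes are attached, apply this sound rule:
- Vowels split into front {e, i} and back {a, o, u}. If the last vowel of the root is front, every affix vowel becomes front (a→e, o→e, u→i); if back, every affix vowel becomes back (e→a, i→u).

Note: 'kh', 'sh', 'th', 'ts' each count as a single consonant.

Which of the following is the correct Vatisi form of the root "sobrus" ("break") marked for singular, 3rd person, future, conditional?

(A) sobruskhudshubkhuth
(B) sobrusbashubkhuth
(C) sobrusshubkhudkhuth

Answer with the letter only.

Attach person 3rd person -khud → sobruskhud.
Attach mood conditional -shub → sobruskhudshub.
Attach tense future -khi → sobruskhudshubkhi.
Attach number singular -th → sobruskhudshubkhith.
Apply vowel harmony: sobruskhudshubkhith → sobruskhudshubkhuth.
So the correct form is sobruskhudshubkhuth, option (A).
(B) sobrusbashubkhuth is wrong: it uses 1st person instead of 3rd person for person.
(C) sobrusshubkhudkhuth is wrong: it has the affixes in the wrong order.

A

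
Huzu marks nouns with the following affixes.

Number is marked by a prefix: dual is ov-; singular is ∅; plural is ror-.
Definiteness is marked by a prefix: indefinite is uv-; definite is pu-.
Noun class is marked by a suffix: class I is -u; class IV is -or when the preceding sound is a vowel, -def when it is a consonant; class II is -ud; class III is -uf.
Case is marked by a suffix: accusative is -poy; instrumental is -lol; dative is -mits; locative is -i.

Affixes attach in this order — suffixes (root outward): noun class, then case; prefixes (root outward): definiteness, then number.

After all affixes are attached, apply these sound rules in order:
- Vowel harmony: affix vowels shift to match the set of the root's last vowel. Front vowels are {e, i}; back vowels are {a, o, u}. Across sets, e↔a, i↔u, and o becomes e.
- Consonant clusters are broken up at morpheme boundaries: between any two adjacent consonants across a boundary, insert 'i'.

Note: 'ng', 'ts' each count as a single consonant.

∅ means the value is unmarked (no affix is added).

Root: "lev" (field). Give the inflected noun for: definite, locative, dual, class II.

Attach noun class class II -ud → levud.
Attach definiteness definite pu- → pulevud.
Attach number dual ov- → ovpulevud.
Attach case locative -i → ovpulevudi.
Apply vowel harmony: ovpulevudi → evpilevidi.
Apply epenthesis: evpilevidi → evipilevidi.

evipilevidi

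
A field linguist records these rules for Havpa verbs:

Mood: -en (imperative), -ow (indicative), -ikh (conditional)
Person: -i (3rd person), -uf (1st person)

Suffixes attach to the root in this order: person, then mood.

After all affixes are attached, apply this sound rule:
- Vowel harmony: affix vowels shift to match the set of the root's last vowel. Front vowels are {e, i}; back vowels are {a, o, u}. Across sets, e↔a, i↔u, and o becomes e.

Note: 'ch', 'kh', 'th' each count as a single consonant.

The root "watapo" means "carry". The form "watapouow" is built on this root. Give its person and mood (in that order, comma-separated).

Segment: watapo-i-ow.
person: -i → 3rd person.
mood: -ow → indicative.

3rd person, indicative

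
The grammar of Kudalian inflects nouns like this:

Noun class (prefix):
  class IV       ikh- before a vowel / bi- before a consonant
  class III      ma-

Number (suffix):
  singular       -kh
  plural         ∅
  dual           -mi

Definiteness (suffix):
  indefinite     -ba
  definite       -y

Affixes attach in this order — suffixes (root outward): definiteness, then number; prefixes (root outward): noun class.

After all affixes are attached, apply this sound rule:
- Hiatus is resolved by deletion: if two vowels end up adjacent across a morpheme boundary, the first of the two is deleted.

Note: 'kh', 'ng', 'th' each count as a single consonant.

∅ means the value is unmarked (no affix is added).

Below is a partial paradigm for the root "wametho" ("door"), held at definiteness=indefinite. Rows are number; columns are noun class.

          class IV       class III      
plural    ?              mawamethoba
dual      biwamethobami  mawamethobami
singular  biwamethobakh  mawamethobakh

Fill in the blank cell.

biwamethoba

Attach noun class class IV bi- (before consonant 'w') → biwametho.
Attach definiteness indefinite -ba → biwamethoba.
number = plural: zero marking, form stays biwamethoba.
Vowel deletion: no change.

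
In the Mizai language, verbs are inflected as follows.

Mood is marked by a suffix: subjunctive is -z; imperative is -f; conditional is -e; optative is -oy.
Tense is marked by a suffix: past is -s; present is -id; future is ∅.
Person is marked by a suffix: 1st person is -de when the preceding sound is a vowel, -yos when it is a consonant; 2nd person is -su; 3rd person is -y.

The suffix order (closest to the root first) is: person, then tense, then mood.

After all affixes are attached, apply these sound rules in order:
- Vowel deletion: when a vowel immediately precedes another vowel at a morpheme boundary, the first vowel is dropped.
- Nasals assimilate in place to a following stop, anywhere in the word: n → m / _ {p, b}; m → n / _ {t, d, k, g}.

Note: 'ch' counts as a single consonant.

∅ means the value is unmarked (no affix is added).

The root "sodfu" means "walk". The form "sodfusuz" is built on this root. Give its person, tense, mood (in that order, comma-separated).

2nd person, future, subjunctive

Segment: sodfu-su-z.
person: -su → 2nd person.
tense: ∅ → future.
mood: -z → subjunctive.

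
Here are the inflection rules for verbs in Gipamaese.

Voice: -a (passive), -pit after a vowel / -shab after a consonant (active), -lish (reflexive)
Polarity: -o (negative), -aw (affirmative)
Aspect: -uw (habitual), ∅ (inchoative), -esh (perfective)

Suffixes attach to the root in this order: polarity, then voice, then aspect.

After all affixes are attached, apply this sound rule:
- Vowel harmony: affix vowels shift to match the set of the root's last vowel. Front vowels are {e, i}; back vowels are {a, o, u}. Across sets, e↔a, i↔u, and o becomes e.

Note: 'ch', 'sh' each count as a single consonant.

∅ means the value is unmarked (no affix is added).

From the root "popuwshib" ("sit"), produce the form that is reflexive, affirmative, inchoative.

Attach polarity affirmative -aw → popuwshibaw.
Attach voice reflexive -lish → popuwshibawlish.
aspect = inchoative: zero marking, form stays popuwshibawlish.
Apply vowel harmony: popuwshibawlish → popuwshibewlish.

popuwshibewlish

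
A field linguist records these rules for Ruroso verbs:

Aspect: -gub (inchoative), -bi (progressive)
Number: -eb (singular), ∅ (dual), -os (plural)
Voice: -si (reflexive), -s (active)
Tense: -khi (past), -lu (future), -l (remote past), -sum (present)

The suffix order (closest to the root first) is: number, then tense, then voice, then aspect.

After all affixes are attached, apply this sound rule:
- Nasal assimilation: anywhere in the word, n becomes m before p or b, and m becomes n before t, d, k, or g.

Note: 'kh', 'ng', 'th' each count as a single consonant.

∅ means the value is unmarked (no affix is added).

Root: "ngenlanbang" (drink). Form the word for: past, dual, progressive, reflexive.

ngenlambangkhisibi

number = dual: zero marking, form stays ngenlanbang.
Attach tense past -khi → ngenlanbangkhi.
Attach voice reflexive -si → ngenlanbangkhisi.
Attach aspect progressive -bi → ngenlanbangkhisibi.
Apply nasal assimilation: ngenlanbangkhisibi → ngenlambangkhisibi.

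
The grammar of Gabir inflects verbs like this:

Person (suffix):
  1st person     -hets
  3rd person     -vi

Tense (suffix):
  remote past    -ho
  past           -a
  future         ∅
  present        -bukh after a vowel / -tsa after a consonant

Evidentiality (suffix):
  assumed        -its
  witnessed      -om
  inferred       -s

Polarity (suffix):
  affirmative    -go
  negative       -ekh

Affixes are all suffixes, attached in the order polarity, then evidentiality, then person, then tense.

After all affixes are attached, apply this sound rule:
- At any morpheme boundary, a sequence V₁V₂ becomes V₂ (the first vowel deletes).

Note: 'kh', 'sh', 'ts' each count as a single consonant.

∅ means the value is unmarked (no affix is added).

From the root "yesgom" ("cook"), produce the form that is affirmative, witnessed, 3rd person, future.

Attach polarity affirmative -go → yesgomgo.
Attach evidentiality witnessed -om → yesgomgoom.
Attach person 3rd person -vi → yesgomgoomvi.
tense = future: zero marking, form stays yesgomgoomvi.
Apply vowel deletion: yesgomgoomvi → yesgomgomvi.

yesgomgomvi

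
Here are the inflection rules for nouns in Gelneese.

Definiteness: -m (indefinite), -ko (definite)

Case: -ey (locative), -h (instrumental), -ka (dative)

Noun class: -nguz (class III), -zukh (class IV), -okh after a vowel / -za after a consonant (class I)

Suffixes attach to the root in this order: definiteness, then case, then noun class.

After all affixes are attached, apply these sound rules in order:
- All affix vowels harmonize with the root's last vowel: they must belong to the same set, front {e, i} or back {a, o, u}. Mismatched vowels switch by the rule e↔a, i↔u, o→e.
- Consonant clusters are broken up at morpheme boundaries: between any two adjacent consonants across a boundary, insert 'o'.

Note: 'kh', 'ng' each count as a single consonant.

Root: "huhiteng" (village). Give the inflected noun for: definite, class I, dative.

Attach definiteness definite -ko → huhitengko.
Attach case dative -ka → huhitengkoka.
Attach noun class class I -okh (after vowel 'a') → huhitengkokaokh.
Apply vowel harmony: huhitengkokaokh → huhitengkekeekh.
Apply epenthesis: huhitengkekeekh → huhitengokekeekh.

huhitengokekeekh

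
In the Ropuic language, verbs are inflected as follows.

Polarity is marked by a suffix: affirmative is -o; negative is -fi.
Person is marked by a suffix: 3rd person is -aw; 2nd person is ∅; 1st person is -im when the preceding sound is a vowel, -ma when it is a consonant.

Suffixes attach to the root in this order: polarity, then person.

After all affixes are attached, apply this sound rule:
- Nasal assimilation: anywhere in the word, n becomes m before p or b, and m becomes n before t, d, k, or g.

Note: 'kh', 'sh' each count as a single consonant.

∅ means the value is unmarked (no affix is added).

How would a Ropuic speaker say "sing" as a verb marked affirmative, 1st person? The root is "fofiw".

Attach polarity affirmative -o → fofiwo.
Attach person 1st person -im (after vowel 'o') → fofiwoim.
Nasal assimilation: no change.

fofiwoim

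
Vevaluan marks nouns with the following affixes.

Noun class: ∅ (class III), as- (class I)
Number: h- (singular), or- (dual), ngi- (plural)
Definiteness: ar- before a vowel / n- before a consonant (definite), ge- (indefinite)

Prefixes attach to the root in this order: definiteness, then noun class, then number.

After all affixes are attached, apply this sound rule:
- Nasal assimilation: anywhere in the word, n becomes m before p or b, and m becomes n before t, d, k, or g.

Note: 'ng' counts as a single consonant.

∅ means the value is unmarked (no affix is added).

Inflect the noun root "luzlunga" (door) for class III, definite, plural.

nginluzlunga

Attach definiteness definite n- (before consonant 'l') → nluzlunga.
noun class = class III: zero marking, form stays nluzlunga.
Attach number plural ngi- → nginluzlunga.
Nasal assimilation: no change.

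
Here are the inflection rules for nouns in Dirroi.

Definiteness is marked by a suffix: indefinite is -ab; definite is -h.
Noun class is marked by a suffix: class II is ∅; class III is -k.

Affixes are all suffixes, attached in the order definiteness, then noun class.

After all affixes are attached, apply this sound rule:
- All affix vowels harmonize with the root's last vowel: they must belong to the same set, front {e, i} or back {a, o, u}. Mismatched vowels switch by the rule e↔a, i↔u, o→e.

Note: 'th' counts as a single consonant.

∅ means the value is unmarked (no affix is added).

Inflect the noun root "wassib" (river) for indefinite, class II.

Attach definiteness indefinite -ab → wassibab.
noun class = class II: zero marking, form stays wassibab.
Apply vowel harmony: wassibab → wassibeb.

wassibeb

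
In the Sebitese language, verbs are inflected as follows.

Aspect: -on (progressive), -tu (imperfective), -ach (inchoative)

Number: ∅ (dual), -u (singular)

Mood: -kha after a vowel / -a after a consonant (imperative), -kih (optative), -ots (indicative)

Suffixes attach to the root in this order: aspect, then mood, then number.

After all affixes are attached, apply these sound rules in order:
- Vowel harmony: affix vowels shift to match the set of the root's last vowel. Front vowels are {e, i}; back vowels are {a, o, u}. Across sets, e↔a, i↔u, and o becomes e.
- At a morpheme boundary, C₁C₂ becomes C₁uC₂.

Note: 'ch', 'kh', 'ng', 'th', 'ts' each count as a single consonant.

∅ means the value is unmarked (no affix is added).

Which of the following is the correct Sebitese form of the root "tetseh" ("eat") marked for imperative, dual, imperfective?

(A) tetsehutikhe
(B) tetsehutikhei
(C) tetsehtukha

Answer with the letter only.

Attach aspect imperfective -tu → tetsehtu.
Attach mood imperative -kha (after vowel 'u') → tetsehtukha.
number = dual: zero marking, form stays tetsehtukha.
Apply vowel harmony: tetsehtukha → tetsehtikhe.
Apply epenthesis: tetsehtikhe → tetsehutikhe.
So the correct form is tetsehutikhe, option (A).
(B) tetsehutikhei is wrong: it uses singular instead of dual for number.
(C) tetsehtukha is wrong: it fails to apply the sound rule(s).

A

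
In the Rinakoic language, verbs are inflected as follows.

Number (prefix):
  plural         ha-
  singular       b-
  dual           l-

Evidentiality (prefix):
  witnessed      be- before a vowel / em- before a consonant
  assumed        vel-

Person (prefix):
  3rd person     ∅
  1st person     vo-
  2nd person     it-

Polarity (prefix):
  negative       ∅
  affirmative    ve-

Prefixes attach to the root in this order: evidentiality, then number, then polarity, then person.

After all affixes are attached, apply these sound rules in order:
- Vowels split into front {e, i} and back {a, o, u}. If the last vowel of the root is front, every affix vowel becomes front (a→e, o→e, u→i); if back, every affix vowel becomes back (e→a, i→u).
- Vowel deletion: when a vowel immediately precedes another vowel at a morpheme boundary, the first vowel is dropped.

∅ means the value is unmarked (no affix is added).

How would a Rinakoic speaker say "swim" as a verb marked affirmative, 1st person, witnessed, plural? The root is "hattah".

Attach evidentiality witnessed em- (before consonant 'h') → emhattah.
Attach number plural ha- → haemhattah.
Attach polarity affirmative ve- → vehaemhattah.
Attach person 1st person vo- → vovehaemhattah.
Apply vowel harmony: vovehaemhattah → vovahaamhattah.
Apply vowel deletion: vovahaamhattah → vovahamhattah.

vovahamhattah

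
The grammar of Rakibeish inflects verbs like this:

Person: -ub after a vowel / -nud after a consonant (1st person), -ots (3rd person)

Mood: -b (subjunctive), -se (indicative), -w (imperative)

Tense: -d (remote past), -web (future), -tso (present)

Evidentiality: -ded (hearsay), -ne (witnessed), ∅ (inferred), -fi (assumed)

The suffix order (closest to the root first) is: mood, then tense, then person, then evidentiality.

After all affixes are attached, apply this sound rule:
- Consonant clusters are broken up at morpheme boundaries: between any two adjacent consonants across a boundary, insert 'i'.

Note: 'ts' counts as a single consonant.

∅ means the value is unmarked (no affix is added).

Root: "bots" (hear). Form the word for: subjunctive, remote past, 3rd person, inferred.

Attach mood subjunctive -b → botsb.
Attach tense remote past -d → botsbd.
Attach person 3rd person -ots → botsbdots.
evidentiality = inferred: zero marking, form stays botsbdots.
Apply epenthesis: botsbdots → botsibidots.

botsibidots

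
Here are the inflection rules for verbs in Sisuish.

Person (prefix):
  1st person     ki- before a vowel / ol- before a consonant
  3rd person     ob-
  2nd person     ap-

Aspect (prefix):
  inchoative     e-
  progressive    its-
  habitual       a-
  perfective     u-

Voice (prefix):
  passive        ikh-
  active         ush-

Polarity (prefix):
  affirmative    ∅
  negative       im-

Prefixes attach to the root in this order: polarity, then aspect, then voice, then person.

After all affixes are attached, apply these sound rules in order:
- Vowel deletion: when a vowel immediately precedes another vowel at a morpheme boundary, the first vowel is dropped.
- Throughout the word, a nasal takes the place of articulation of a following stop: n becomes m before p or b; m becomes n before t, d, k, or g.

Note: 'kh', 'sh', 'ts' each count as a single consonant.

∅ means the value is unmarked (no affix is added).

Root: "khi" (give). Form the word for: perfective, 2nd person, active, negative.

apushimkhi

Attach polarity negative im- → imkhi.
Attach aspect perfective u- → uimkhi.
Attach voice active ush- → ushuimkhi.
Attach person 2nd person ap- → apushuimkhi.
Apply vowel deletion: apushuimkhi → apushimkhi.
Nasal assimilation: no change.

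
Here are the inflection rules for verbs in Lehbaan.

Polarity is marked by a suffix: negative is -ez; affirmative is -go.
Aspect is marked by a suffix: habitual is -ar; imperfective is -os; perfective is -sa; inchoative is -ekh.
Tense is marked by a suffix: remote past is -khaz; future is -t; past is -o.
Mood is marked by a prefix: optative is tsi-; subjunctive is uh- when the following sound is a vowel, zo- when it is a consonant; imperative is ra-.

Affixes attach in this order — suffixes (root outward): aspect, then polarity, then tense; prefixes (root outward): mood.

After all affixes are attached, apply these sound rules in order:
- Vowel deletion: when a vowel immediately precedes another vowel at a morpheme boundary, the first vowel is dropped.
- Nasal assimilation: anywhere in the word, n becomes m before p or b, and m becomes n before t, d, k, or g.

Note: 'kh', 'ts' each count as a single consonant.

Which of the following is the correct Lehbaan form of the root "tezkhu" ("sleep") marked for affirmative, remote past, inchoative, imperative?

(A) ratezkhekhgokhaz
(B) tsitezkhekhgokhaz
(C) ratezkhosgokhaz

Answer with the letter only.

A

Attach aspect inchoative -ekh → tezkhuekh.
Attach mood imperative ra- → ratezkhuekh.
Attach polarity affirmative -go → ratezkhuekhgo.
Attach tense remote past -khaz → ratezkhuekhgokhaz.
Apply vowel deletion: ratezkhuekhgokhaz → ratezkhekhgokhaz.
Nasal assimilation: no change.
So the correct form is ratezkhekhgokhaz, option (A).
(B) tsitezkhekhgokhaz is wrong: it uses optative instead of imperative for mood.
(C) ratezkhosgokhaz is wrong: it uses imperfective instead of inchoative for aspect.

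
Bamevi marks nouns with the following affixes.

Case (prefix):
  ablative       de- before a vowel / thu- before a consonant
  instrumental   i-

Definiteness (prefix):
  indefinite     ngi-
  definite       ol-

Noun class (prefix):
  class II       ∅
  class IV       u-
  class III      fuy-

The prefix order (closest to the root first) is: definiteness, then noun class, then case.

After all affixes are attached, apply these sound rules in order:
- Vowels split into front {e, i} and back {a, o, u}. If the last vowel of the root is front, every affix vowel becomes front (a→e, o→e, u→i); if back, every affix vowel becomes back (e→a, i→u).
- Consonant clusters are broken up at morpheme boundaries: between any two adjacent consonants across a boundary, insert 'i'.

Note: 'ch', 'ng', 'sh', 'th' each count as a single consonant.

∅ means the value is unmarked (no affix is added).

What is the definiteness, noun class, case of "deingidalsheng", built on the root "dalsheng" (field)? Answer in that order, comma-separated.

Segment: de-u-ngi-dalsheng.
definiteness: ngi- → indefinite.
noun class: u- → class IV.
case: de/thu- → ablative.

indefinite, class IV, ablative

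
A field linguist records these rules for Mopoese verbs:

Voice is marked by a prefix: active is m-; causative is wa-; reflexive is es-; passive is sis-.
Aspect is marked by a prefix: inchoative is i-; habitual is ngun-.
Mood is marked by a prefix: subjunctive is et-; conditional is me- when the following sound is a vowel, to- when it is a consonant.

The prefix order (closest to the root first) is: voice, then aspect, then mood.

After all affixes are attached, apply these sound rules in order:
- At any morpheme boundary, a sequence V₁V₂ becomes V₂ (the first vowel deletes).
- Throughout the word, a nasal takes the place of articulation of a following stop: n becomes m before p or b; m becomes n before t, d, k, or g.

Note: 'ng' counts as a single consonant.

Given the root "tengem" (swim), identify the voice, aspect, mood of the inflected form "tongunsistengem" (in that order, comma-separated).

Segment: to-ngun-sis-tengem.
voice: sis- → passive.
aspect: ngun- → habitual.
mood: me/to- → conditional.

passive, habitual, conditional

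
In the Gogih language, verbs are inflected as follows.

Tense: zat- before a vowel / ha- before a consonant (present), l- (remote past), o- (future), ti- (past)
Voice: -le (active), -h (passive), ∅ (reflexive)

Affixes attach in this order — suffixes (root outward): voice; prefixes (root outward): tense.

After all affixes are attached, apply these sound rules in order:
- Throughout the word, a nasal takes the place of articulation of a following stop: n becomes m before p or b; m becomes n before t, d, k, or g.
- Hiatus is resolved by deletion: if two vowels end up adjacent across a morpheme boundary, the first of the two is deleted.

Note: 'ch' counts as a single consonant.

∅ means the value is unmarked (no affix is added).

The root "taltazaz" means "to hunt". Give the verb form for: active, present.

hataltazazle

Attach voice active -le → taltazazle.
Attach tense present ha- (before consonant 't') → hataltazazle.
Nasal assimilation: no change.
Vowel deletion: no change.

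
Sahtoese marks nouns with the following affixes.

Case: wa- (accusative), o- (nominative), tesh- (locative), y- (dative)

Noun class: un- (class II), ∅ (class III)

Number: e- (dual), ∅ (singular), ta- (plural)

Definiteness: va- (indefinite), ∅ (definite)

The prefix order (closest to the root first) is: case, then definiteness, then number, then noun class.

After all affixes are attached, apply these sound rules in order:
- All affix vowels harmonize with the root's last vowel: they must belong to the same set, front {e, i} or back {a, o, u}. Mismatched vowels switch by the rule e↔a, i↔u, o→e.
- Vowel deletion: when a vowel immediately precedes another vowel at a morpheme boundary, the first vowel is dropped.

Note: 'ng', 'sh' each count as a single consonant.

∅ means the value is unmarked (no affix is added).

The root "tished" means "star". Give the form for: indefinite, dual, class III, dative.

Attach case dative y- → ytished.
Attach definiteness indefinite va- → vaytished.
Attach number dual e- → evaytished.
noun class = class III: zero marking, form stays evaytished.
Apply vowel harmony: evaytished → eveytished.
Vowel deletion: no change.

eveytished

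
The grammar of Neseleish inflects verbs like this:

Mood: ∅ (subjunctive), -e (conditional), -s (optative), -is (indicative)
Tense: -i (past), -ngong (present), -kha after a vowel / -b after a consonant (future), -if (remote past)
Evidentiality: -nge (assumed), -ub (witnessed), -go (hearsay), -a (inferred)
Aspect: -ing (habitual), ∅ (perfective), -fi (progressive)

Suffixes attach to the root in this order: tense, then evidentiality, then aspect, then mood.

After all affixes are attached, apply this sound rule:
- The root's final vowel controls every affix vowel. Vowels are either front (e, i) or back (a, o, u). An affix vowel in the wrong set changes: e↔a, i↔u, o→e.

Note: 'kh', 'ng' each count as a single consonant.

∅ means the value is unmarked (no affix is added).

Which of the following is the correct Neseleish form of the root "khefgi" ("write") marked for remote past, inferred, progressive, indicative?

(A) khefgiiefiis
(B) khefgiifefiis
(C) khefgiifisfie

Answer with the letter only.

Attach tense remote past -if → khefgiif.
Attach evidentiality inferred -a → khefgiifa.
Attach aspect progressive -fi → khefgiifafi.
Attach mood indicative -is → khefgiifafiis.
Apply vowel harmony: khefgiifafiis → khefgiifefiis.
So the correct form is khefgiifefiis, option (B).
(C) khefgiifisfie is wrong: it has the affixes in the wrong order.
(A) khefgiiefiis is wrong: it uses past instead of remote past for tense.

B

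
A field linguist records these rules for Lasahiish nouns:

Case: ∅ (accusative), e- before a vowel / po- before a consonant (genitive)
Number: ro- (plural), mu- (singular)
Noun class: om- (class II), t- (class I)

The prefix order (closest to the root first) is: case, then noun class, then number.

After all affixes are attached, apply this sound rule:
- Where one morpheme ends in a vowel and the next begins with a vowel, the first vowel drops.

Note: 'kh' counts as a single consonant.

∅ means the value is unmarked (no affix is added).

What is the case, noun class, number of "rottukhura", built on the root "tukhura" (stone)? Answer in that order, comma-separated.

accusative, class I, plural

Segment: ro-t-tukhura.
case: ∅ → accusative.
noun class: t- → class I.
number: ro- → plural.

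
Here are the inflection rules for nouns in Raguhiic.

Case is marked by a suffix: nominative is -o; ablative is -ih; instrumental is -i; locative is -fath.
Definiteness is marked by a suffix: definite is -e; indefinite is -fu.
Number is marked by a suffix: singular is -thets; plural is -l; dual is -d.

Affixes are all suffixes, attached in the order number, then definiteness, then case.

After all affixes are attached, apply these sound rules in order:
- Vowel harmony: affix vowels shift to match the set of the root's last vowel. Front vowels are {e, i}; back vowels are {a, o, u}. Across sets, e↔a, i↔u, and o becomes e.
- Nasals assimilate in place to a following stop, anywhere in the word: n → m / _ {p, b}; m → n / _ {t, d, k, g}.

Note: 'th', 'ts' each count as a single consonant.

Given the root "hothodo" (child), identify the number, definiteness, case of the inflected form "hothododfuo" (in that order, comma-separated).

Segment: hothodo-d-fu-o.
number: -d → dual.
definiteness: -fu → indefinite.
case: -o → nominative.

dual, indefinite, nominative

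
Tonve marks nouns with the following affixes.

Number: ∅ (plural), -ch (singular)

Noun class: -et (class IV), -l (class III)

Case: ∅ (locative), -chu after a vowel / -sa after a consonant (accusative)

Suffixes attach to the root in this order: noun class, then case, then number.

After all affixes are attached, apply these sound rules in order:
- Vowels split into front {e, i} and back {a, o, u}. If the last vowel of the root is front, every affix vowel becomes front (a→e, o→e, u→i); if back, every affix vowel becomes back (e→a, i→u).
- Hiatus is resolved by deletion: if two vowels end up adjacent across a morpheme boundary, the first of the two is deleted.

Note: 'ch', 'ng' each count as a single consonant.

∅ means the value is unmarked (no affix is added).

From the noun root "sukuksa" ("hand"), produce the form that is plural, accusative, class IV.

sukuksatsa

Attach noun class class IV -et → sukuksaet.
Attach case accusative -sa (after consonant 't') → sukuksaetsa.
number = plural: zero marking, form stays sukuksaetsa.
Apply vowel harmony: sukuksaetsa → sukuksaatsa.
Apply vowel deletion: sukuksaatsa → sukuksatsa.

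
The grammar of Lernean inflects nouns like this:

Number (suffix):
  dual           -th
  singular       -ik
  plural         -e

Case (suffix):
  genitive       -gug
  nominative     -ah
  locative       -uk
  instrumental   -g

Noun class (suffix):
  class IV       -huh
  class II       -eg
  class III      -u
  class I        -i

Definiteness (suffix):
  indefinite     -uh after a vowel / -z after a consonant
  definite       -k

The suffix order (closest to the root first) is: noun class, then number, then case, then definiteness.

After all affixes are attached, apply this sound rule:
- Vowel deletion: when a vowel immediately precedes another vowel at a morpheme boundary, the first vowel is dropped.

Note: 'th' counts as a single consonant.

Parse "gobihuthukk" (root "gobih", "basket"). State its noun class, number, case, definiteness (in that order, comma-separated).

class III, dual, locative, definite

Segment: gobih-u-th-uk-k.
noun class: -u → class III.
number: -th → dual.
case: -uk → locative.
definiteness: -k → definite.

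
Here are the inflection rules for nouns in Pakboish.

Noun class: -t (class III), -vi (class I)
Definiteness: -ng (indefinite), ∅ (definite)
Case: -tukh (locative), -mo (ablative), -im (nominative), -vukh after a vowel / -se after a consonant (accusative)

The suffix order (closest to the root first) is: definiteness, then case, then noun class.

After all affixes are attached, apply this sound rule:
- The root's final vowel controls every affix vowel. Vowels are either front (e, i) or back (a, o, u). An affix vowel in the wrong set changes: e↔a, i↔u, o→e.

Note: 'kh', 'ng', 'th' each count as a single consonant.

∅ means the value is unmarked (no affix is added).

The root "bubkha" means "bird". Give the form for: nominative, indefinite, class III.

Attach definiteness indefinite -ng → bubkhang.
Attach case nominative -im → bubkhangim.
Attach noun class class III -t → bubkhangimt.
Apply vowel harmony: bubkhangimt → bubkhangumt.

bubkhangumt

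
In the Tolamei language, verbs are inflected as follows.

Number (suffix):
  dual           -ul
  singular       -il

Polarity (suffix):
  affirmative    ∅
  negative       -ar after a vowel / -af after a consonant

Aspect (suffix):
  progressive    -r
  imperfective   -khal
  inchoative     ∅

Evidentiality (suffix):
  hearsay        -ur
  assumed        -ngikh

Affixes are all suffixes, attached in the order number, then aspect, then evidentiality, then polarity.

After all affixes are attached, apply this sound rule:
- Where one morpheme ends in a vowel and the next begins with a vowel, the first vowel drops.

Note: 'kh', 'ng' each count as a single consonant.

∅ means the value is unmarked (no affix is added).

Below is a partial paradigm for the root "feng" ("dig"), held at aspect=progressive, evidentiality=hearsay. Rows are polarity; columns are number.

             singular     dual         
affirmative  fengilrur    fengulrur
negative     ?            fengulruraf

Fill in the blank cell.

Attach number singular -il → fengil.
Attach aspect progressive -r → fengilr.
Attach evidentiality hearsay -ur → fengilrur.
Attach polarity negative -af (after consonant 'r') → fengilruraf.
Vowel deletion: no change.

fengilruraf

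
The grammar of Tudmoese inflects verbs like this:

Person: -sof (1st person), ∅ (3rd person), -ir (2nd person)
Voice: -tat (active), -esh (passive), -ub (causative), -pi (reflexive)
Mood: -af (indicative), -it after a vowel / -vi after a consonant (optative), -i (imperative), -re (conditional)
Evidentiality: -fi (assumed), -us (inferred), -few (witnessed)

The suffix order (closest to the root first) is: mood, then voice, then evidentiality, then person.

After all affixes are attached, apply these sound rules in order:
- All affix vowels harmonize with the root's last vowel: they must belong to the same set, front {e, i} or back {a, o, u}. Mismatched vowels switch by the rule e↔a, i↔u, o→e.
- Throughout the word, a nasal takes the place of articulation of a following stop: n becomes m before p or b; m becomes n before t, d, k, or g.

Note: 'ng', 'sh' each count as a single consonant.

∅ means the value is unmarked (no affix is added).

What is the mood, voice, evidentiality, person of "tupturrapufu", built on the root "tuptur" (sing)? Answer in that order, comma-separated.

Segment: tuptur-re-pi-fi.
mood: -re → conditional.
voice: -pi → reflexive.
evidentiality: -fi → assumed.
person: ∅ → 3rd person.

conditional, reflexive, assumed, 3rd person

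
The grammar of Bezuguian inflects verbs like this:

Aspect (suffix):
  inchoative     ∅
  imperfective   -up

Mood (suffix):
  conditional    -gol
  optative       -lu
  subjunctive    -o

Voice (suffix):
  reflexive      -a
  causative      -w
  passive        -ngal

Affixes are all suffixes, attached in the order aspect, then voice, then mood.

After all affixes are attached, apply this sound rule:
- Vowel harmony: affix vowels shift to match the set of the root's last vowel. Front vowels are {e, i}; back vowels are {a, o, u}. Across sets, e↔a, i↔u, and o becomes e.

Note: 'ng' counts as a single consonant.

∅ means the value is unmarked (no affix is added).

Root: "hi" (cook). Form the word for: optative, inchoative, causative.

hiwli

aspect = inchoative: zero marking, form stays hi.
Attach voice causative -w → hiw.
Attach mood optative -lu → hiwlu.
Apply vowel harmony: hiwlu → hiwli.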